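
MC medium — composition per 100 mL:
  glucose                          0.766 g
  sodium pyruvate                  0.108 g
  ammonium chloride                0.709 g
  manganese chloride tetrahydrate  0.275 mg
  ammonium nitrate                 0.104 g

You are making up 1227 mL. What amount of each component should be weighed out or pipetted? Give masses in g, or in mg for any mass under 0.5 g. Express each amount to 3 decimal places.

Scale factor = 1227 mL / 100 mL = 12.27.
glucose: 0.766 g × (1227 mL / 100 mL) = 9.399 g
sodium pyruvate: 0.108 g × (1227 mL / 100 mL) = 1.325 g
ammonium chloride: 0.709 g × (1227 mL / 100 mL) = 8.699 g
manganese chloride tetrahydrate: 0.275 mg × (1227 mL / 100 mL) = 3.374 mg
ammonium nitrate: 0.104 g × (1227 mL / 100 mL) = 1.276 g

glucose 9.399 g; sodium pyruvate 1.325 g; ammonium chloride 8.699 g; manganese chloride tetrahydrate 3.374 mg; ammonium nitrate 1.276 g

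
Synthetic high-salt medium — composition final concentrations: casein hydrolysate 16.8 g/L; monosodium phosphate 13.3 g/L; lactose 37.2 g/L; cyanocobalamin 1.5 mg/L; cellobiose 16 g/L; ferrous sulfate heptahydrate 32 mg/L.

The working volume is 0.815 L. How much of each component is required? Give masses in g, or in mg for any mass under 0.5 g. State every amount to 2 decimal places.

casein hydrolysate 13.69 g; monosodium phosphate 10.84 g; lactose 30.32 g; cyanocobalamin 1.22 mg; cellobiose 13.04 g; ferrous sulfate heptahydrate 26.08 mg

Working volume: 0.815 L.
casein hydrolysate: 16.8 g/L × 0.815 L = 13.69 g
monosodium phosphate: 13.3 g/L × 0.815 L = 10.84 g
lactose: 37.2 g/L × 0.815 L = 30.32 g
cyanocobalamin: 1.5 mg/L × 0.815 L = 1.22 mg
cellobiose: 16 g/L × 0.815 L = 13.04 g
ferrous sulfate heptahydrate: 32 mg/L × 0.815 L = 26.08 mg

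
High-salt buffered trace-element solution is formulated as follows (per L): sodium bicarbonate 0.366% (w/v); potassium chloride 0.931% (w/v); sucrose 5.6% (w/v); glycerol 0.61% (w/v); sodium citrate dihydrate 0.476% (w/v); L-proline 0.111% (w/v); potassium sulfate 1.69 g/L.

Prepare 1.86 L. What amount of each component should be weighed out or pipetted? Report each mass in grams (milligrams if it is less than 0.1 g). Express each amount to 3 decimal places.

sodium bicarbonate 6.808 g; potassium chloride 17.317 g; sucrose 104.160 g; glycerol 11.346 g; sodium citrate dihydrate 8.854 g; L-proline 2.065 g; potassium sulfate 3.143 g

Working volume: 1.86 L.
sodium bicarbonate: 0.366 g per 100 mL × 1860 mL ÷ 100 = 6.808 g
potassium chloride: 0.931 g per 100 mL × 1860 mL ÷ 100 = 17.317 g
sucrose: 5.6 g per 100 mL × 1860 mL ÷ 100 = 104.160 g
glycerol: 0.61 g per 100 mL × 1860 mL ÷ 100 = 11.346 g
sodium citrate dihydrate: 0.476% w/v = 4.76 g/L → 4.76 × 1.86 L = 8.854 g
L-proline: 0.111% w/v = 1.11 g/L → 1.11 × 1.86 L = 2.065 g
potassium sulfate: 1.69 g/L × 1.86 L = 3.143 g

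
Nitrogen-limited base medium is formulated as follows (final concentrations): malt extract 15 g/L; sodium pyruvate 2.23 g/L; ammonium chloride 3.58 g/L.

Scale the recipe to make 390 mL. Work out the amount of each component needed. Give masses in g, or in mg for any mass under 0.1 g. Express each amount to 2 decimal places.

malt extract 5.85 g; sodium pyruvate 0.87 g; ammonium chloride 1.40 g

Target volume = 390 mL = 0.39 L.
malt extract: 15 g/L × 0.39 L = 5.85 g
sodium pyruvate: 2.23 g/L × 0.39 L = 0.87 g
ammonium chloride: 3.58 g/L × 0.39 L = 1.40 g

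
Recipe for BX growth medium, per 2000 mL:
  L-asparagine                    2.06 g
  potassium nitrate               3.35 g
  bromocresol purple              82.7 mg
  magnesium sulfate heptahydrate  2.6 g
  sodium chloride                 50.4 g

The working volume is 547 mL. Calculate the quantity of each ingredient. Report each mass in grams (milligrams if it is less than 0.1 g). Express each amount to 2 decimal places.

L-asparagine 0.56 g; potassium nitrate 0.92 g; bromocresol purple 22.62 mg; magnesium sulfate heptahydrate 0.71 g; sodium chloride 13.78 g

Ratio of target to recipe volume: 547 / 2000 = 0.2735.
L-asparagine: 2.06 g × (547 mL / 2000 mL) = 0.56 g
potassium nitrate: 3.35 g × (547 mL / 2000 mL) = 0.92 g
bromocresol purple: 82.7 mg × (547 mL / 2000 mL) = 22.62 mg
magnesium sulfate heptahydrate: 2.6 g × (547 mL / 2000 mL) = 0.71 g
sodium chloride: 50.4 g × (547 mL / 2000 mL) = 13.78 g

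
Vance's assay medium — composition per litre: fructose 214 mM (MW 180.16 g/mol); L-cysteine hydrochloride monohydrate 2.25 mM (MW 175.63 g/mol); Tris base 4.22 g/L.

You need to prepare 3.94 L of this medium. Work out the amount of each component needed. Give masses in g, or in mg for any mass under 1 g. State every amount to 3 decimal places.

Working volume: 3.94 L.
fructose: 214 mmol/L × 180.16 g/mol × 3.94 L ÷ 1000 = 151.904 g
L-cysteine hydrochloride monohydrate: 2.25 mmol/L × 175.63 g/mol × 3.94 L ÷ 1000 = 1.557 g
Tris base: 4.22 g/L × 3.94 L = 16.627 g

fructose 151.904 g; L-cysteine hydrochloride monohydrate 1.557 g; Tris base 16.627 g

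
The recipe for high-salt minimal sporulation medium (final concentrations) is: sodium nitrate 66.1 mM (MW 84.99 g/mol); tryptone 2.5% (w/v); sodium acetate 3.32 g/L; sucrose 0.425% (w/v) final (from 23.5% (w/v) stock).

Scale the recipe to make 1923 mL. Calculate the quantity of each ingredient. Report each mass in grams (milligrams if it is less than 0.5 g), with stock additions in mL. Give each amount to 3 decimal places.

Scale factor relative to 1 L: 1.923.
sodium nitrate: 66.1 mmol/L × 84.99 g/mol × 1.923 L ÷ 1000 = 10.803 g
tryptone: 2.5 g per 100 mL × 1923 mL ÷ 100 = 48.075 g
sodium acetate: 3.32 g/L × 1.923 L = 6.384 g
sucrose: dilute stock: 0.425% ÷ 23.5% × 1923 mL = 34.778 mL

sodium nitrate 10.803 g; tryptone 48.075 g; sodium acetate 6.384 g; sucrose 34.778 mL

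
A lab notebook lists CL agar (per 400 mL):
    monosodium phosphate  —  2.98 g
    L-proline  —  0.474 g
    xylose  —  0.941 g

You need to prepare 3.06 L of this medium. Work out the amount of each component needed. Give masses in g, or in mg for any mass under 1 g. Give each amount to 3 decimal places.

monosodium phosphate 22.797 g; L-proline 3.626 g; xylose 7.199 g

Scale factor = 3060 mL / 400 mL = 7.65.
monosodium phosphate: 2.98 g × (3060 mL / 400 mL) = 22.797 g
L-proline: 0.474 g × (3060 mL / 400 mL) = 3.626 g
xylose: 0.941 g × (3060 mL / 400 mL) = 7.199 g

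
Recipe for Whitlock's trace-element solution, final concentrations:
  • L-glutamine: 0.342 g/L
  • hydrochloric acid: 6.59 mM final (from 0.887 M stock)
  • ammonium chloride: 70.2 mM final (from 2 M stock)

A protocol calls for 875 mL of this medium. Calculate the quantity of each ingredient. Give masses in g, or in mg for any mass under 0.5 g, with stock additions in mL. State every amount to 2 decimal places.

L-glutamine 299.25 mg; hydrochloric acid 6.50 mL; ammonium chloride 30.71 mL

Target volume = 875 mL = 0.875 L.
L-glutamine: 0.342 g/L × 0.875 L = 0.29925 g = 299.25 mg
hydrochloric acid: dilute stock: 6.59 mM × 875 mL ÷ 887 mM = 6.50 mL
ammonium chloride: C1V1 = C2V2 → 70.2 mM × 875 mL ÷ 2000 mM = 30.71 mL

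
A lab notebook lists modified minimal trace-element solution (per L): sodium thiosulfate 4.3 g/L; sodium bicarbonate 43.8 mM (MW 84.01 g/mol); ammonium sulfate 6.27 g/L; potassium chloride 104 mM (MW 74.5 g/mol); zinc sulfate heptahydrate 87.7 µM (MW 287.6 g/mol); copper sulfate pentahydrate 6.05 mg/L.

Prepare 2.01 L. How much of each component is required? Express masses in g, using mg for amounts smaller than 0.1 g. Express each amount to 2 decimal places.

Working volume: 2.01 L.
sodium thiosulfate: 4.3 g/L × 2.01 L = 8.64 g
sodium bicarbonate: 43.8 mmol/L × 84.01 g/mol × 2.01 L ÷ 1000 = 7.40 g
ammonium sulfate: 6.27 g/L × 2.01 L = 12.60 g
potassium chloride: 104 mmol/L × 74.5 g/mol × 2.01 L ÷ 1000 = 15.57 g
zinc sulfate heptahydrate: 87.7 µmol/L × 287.6 g/mol × 2.01 L ÷ 1000 = 50.70 mg
copper sulfate pentahydrate: 6.05 mg/L × 2.01 L = 12.16 mg

sodium thiosulfate 8.64 g; sodium bicarbonate 7.40 g; ammonium sulfate 12.60 g; potassium chloride 15.57 g; zinc sulfate heptahydrate 50.70 mg; copper sulfate pentahydrate 12.16 mg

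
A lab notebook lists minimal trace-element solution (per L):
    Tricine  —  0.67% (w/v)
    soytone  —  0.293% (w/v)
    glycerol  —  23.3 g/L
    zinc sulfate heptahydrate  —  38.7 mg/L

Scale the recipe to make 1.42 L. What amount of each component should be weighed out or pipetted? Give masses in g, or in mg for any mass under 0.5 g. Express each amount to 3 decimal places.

Scale factor relative to 1 L: 1.42.
Tricine: 0.67 g per 100 mL × 1420 mL ÷ 100 = 9.514 g
soytone: 0.293 g per 100 mL × 1420 mL ÷ 100 = 4.161 g
glycerol: 23.3 g/L × 1.42 L = 33.086 g
zinc sulfate heptahydrate: 38.7 mg/L × 1.42 L = 54.954 mg

Tricine 9.514 g; soytone 4.161 g; glycerol 33.086 g; zinc sulfate heptahydrate 54.954 mg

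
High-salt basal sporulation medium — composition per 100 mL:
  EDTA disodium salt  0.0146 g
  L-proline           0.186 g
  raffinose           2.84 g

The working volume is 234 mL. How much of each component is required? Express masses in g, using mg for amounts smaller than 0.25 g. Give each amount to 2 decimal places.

EDTA disodium salt 34.16 mg; L-proline 0.44 g; raffinose 6.65 g

Ratio of target to recipe volume: 234 / 100 = 2.34.
EDTA disodium salt: 0.0146 g × (234 mL / 100 mL) = 0.034164 g = 34.16 mg
L-proline: 0.186 g × (234 mL / 100 mL) = 0.44 g
raffinose: 2.84 g × (234 mL / 100 mL) = 6.65 g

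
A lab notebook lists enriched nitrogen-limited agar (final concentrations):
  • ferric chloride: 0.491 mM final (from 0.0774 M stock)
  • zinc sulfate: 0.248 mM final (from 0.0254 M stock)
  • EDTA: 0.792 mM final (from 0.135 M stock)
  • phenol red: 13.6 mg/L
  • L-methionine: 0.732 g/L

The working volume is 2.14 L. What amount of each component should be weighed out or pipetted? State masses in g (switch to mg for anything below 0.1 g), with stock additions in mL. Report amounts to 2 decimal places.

ferric chloride 13.58 mL; zinc sulfate 20.89 mL; EDTA 12.55 mL; phenol red 29.10 mg; L-methionine 1.57 g

Working volume: 2.14 L.
ferric chloride: dilute stock: 0.491 mM × 2140 mL ÷ 77.4 mM = 13.58 mL
zinc sulfate: dilute stock: 0.248 mM × 2140 mL ÷ 25.4 mM = 20.89 mL
EDTA: V = C2·V2/C1 = 0.792 mM × 2140 mL ÷ 135 mM = 12.55 mL
phenol red: 13.6 mg/L × 2.14 L = 29.10 mg
L-methionine: 0.732 g/L × 2.14 L = 1.57 g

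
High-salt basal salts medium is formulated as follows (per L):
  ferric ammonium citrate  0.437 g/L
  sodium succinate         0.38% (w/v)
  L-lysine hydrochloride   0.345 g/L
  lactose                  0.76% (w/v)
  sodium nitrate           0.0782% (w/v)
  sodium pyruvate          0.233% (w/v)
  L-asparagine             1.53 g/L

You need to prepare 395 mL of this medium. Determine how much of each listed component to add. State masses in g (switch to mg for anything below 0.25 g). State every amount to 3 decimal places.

ferric ammonium citrate 172.615 mg; sodium succinate 1.501 g; L-lysine hydrochloride 136.275 mg; lactose 3.002 g; sodium nitrate 0.309 g; sodium pyruvate 0.920 g; L-asparagine 0.604 g

Scale factor relative to 1 L: 0.395.
ferric ammonium citrate: 0.437 g/L × 0.395 L = 0.172615 g = 172.615 mg
sodium succinate: 0.38 g per 100 mL × 395 mL ÷ 100 = 1.501 g
L-lysine hydrochloride: 0.345 g/L × 0.395 L = 0.136275 g = 136.275 mg
lactose: 0.76 g per 100 mL × 395 mL ÷ 100 = 3.002 g
sodium nitrate: 0.0782% w/v = 0.782 g/L → 0.782 × 0.395 L = 0.309 g
sodium pyruvate: 0.233% w/v = 2.33 g/L → 2.33 × 0.395 L = 0.920 g
L-asparagine: 1.53 g/L × 0.395 L = 0.604 g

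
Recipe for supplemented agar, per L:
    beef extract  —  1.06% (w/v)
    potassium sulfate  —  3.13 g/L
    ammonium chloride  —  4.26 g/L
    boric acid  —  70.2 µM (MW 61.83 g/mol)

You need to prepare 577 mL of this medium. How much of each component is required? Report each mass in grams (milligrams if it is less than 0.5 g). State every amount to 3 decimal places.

beef extract 6.116 g; potassium sulfate 1.806 g; ammonium chloride 2.458 g; boric acid 2.504 mg

Target volume = 577 mL = 0.577 L.
beef extract: 1.06 g per 100 mL × 577 mL ÷ 100 = 6.116 g
potassium sulfate: 3.13 g/L × 0.577 L = 1.806 g
ammonium chloride: 4.26 g/L × 0.577 L = 2.458 g
boric acid: 70.2 µmol/L × 61.83 g/mol × 0.577 L ÷ 1000 = 2.504 mg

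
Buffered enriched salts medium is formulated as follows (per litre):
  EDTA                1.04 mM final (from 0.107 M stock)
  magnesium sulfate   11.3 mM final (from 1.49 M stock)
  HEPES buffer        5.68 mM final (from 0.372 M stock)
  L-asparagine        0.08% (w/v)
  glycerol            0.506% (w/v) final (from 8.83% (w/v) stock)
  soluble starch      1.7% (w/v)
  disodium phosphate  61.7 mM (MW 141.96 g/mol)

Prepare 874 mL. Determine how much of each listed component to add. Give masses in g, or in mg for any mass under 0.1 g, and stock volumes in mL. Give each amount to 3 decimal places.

EDTA 8.495 mL; magnesium sulfate 6.628 mL; HEPES buffer 13.345 mL; L-asparagine 0.699 g; glycerol 50.084 mL; soluble starch 14.858 g; disodium phosphate 7.655 g

Scale factor relative to 1 L: 0.874.
EDTA: V = C2·V2/C1 = 1.04 mM × 874 mL ÷ 107 mM = 8.495 mL
magnesium sulfate: V = C2·V2/C1 = 11.3 mM × 874 mL ÷ 1490 mM = 6.628 mL
HEPES buffer: V = C2·V2/C1 = 5.68 mM × 874 mL ÷ 372 mM = 13.345 mL
L-asparagine: 0.08 g per 100 mL × 874 mL ÷ 100 = 0.699 g
glycerol: V = C2·V2/C1 = 0.506% ÷ 8.83% × 874 mL = 50.084 mL
soluble starch: 1.7% w/v = 17 g/L → 17 × 0.874 L = 14.858 g
disodium phosphate: 61.7 mmol/L × 141.96 g/mol × 0.874 L ÷ 1000 = 7.655 g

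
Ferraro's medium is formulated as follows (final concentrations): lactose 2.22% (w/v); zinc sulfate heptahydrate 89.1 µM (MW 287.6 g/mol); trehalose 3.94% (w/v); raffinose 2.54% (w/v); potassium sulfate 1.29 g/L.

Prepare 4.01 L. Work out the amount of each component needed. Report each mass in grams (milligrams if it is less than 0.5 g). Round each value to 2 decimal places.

Working volume: 4.01 L.
lactose: 2.22 g per 100 mL × 4010 mL ÷ 100 = 89.02 g
zinc sulfate heptahydrate: 89.1 µmol/L × 287.6 g/mol × 4.01 L ÷ 1000 = 102.76 mg
trehalose: 3.94 g per 100 mL × 4010 mL ÷ 100 = 157.99 g
raffinose: 2.54% w/v = 25.4 g/L → 25.4 × 4.01 L = 101.85 g
potassium sulfate: 1.29 g/L × 4.01 L = 5.17 g

lactose 89.02 g; zinc sulfate heptahydrate 102.76 mg; trehalose 157.99 g; raffinose 101.85 g; potassium sulfate 5.17 g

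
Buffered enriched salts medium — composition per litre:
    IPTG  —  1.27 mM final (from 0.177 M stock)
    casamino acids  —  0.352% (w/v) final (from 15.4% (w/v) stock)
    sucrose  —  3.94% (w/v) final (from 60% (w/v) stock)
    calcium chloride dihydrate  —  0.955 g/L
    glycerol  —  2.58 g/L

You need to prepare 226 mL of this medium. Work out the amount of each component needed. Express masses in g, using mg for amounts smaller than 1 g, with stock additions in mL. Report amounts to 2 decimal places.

Working volume: 226 mL = 0.226 L.
IPTG: dilute stock: 1.27 mM × 226 mL ÷ 177 mM = 1.62 mL
casamino acids: C1V1 = C2V2 → 0.352% ÷ 15.4% × 226 mL = 5.17 mL
sucrose: C1V1 = C2V2 → 3.94% ÷ 60% × 226 mL = 14.84 mL
calcium chloride dihydrate: 0.955 g/L × 0.226 L = 0.21583 g = 215.83 mg
glycerol: 2.58 g/L × 0.226 L = 0.58308 g = 583.08 mg

IPTG 1.62 mL; casamino acids 5.17 mL; sucrose 14.84 mL; calcium chloride dihydrate 215.83 mg; glycerol 583.08 mg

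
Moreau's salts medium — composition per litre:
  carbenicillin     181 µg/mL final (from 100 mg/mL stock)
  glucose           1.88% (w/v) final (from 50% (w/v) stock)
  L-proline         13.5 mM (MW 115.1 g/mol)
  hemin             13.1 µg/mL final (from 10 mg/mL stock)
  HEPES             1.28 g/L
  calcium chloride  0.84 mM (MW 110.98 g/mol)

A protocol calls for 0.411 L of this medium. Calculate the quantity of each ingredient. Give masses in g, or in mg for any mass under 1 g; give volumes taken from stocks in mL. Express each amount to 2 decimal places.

carbenicillin 0.74 mL; glucose 15.45 mL; L-proline 638.63 mg; hemin 0.54 mL; HEPES 526.08 mg; calcium chloride 38.31 mg

Working volume: 0.411 L.
carbenicillin: dilute stock: 181 µg/mL × 411 mL ÷ 100000 µg/mL = 0.74 mL
glucose: dilute stock: 1.88% ÷ 50% × 411 mL = 15.45 mL
L-proline: 13.5 mmol/L × 115.1 mg/mmol × 0.411 L = 638.63 mg
hemin: dilute stock: 13.1 µg/mL × 411 mL ÷ 10000 µg/mL = 0.54 mL
HEPES: 1.28 g/L × 0.411 L = 0.52608 g = 526.08 mg
calcium chloride: 0.84 mmol/L × 110.98 mg/mmol × 0.411 L = 38.31 mg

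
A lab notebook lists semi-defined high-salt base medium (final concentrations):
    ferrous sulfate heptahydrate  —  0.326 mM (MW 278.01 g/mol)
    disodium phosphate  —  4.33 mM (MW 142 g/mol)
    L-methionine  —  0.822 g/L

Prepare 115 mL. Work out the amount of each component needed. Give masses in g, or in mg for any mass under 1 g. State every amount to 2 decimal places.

Target volume = 115 mL = 0.115 L.
ferrous sulfate heptahydrate: 0.326 mmol/L × 278.01 mg/mmol × 0.115 L = 10.42 mg
disodium phosphate: 4.33 mmol/L × 142 mg/mmol × 0.115 L = 70.71 mg
L-methionine: 0.822 g/L × 0.115 L = 0.09453 g = 94.53 mg

ferrous sulfate heptahydrate 10.42 mg; disodium phosphate 70.71 mg; L-methionine 94.53 mg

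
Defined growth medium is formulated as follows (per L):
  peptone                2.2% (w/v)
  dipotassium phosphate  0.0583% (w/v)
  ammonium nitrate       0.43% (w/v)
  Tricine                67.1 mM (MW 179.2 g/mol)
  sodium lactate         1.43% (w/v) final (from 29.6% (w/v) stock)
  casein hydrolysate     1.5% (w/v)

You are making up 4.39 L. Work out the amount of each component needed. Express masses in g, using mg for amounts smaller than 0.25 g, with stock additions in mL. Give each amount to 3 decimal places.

peptone 96.580 g; dipotassium phosphate 2.559 g; ammonium nitrate 18.877 g; Tricine 52.787 g; sodium lactate 212.084 mL; casein hydrolysate 65.850 g

Working volume: 4.39 L.
peptone: 2.2% w/v = 22 g/L → 22 × 4.39 L = 96.580 g
dipotassium phosphate: 0.0583 g per 100 mL × 4390 mL ÷ 100 = 2.559 g
ammonium nitrate: 0.43% w/v = 4.3 g/L → 4.3 × 4.39 L = 18.877 g
Tricine: 67.1 mmol/L × 179.2 g/mol × 4.39 L ÷ 1000 = 52.787 g
sodium lactate: dilute stock: 1.43% ÷ 29.6% × 4390 mL = 212.084 mL
casein hydrolysate: 1.5 g per 100 mL × 4390 mL ÷ 100 = 65.850 g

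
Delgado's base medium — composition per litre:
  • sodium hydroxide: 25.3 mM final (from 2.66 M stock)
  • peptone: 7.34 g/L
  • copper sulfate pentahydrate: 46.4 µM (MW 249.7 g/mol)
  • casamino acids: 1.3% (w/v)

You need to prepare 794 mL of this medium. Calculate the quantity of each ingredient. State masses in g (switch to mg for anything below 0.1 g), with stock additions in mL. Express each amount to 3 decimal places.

Target volume = 794 mL = 0.794 L.
sodium hydroxide: V = C2·V2/C1 = 25.3 mM × 794 mL ÷ 2660 mM = 7.552 mL
peptone: 7.34 g/L × 0.794 L = 5.828 g
copper sulfate pentahydrate: 46.4 µmol/L × 249.7 g/mol × 0.794 L ÷ 1000 = 9.199 mg
casamino acids: 1.3 g per 100 mL × 794 mL ÷ 100 = 10.322 g

sodium hydroxide 7.552 mL; peptone 5.828 g; copper sulfate pentahydrate 9.199 mg; casamino acids 10.322 g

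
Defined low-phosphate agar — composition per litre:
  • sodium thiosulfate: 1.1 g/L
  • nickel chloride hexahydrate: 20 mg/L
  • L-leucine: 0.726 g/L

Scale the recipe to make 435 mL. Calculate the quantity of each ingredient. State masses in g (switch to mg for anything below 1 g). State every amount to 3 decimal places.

Working volume: 435 mL = 0.435 L.
sodium thiosulfate: 1.1 g/L × 0.435 L = 0.4785 g = 478.500 mg
nickel chloride hexahydrate: 20 mg/L × 0.435 L = 8.700 mg
L-leucine: 0.726 g/L × 0.435 L = 0.31581 g = 315.810 mg

sodium thiosulfate 478.500 mg; nickel chloride hexahydrate 8.700 mg; L-leucine 315.810 mg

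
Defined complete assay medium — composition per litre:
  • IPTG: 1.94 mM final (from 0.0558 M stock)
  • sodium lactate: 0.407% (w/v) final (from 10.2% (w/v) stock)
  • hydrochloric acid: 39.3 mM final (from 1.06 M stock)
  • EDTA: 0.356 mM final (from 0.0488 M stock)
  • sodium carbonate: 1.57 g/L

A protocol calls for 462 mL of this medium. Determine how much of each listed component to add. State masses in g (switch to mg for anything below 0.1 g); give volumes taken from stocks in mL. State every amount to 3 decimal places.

IPTG 16.062 mL; sodium lactate 18.435 mL; hydrochloric acid 17.129 mL; EDTA 3.370 mL; sodium carbonate 0.725 g

Target volume = 462 mL = 0.462 L.
IPTG: dilute stock: 1.94 mM × 462 mL ÷ 55.8 mM = 16.062 mL
sodium lactate: C1V1 = C2V2 → 0.407% ÷ 10.2% × 462 mL = 18.435 mL
hydrochloric acid: V = C2·V2/C1 = 39.3 mM × 462 mL ÷ 1060 mM = 17.129 mL
EDTA: dilute stock: 0.356 mM × 462 mL ÷ 48.8 mM = 3.370 mL
sodium carbonate: 1.57 g/L × 0.462 L = 0.725 g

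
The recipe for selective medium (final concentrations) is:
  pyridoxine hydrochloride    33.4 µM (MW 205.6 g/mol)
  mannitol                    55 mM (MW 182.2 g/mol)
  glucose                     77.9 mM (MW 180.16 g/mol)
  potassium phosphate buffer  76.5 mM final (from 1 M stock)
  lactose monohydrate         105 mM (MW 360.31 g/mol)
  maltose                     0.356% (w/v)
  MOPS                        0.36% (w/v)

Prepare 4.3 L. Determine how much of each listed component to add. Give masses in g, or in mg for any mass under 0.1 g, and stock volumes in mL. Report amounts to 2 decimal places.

Scale factor relative to 1 L: 4.3.
pyridoxine hydrochloride: 33.4 µmol/L × 205.6 g/mol × 4.3 L ÷ 1000 = 29.53 mg
mannitol: 55 mmol/L × 182.2 g/mol × 4.3 L ÷ 1000 = 43.09 g
glucose: 77.9 mmol/L × 180.16 g/mol × 4.3 L ÷ 1000 = 60.35 g
potassium phosphate buffer: V = C2·V2/C1 = 76.5 mM × 4300 mL ÷ 1000 mM = 328.95 mL
lactose monohydrate: 105 mmol/L × 360.31 g/mol × 4.3 L ÷ 1000 = 162.68 g
maltose: 0.356 g per 100 mL × 4300 mL ÷ 100 = 15.31 g
MOPS: 0.36 g per 100 mL × 4300 mL ÷ 100 = 15.48 g

pyridoxine hydrochloride 29.53 mg; mannitol 43.09 g; glucose 60.35 g; potassium phosphate buffer 328.95 mL; lactose monohydrate 162.68 g; maltose 15.31 g; MOPS 15.48 g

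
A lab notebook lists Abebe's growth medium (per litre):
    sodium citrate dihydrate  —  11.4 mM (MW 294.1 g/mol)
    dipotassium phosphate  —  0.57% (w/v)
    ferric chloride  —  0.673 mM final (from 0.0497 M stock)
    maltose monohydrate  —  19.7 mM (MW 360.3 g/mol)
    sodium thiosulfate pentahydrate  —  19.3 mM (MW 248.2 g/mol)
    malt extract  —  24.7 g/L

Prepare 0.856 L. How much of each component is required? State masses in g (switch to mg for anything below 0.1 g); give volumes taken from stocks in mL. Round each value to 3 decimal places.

Working volume: 0.856 L.
sodium citrate dihydrate: 11.4 mmol/L × 294.1 g/mol × 0.856 L ÷ 1000 = 2.870 g
dipotassium phosphate: 0.57% w/v = 5.7 g/L → 5.7 × 0.856 L = 4.879 g
ferric chloride: C1V1 = C2V2 → 0.673 mM × 856 mL ÷ 49.7 mM = 11.591 mL
maltose monohydrate: 19.7 mmol/L × 360.3 g/mol × 0.856 L ÷ 1000 = 6.076 g
sodium thiosulfate pentahydrate: 19.3 mmol/L × 248.2 g/mol × 0.856 L ÷ 1000 = 4.100 g
malt extract: 24.7 g/L × 0.856 L = 21.143 g

sodium citrate dihydrate 2.870 g; dipotassium phosphate 4.879 g; ferric chloride 11.591 mL; maltose monohydrate 6.076 g; sodium thiosulfate pentahydrate 4.100 g; malt extract 21.143 g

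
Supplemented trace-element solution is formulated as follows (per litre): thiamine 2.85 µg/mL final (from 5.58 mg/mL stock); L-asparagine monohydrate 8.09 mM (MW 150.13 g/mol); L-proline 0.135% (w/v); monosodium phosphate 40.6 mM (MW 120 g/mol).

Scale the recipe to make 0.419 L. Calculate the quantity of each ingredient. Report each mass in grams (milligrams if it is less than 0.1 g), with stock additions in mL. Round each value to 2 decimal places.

Scale factor relative to 1 L: 0.419.
thiamine: V = C2·V2/C1 = 2.85 µg/mL × 419 mL ÷ 5580 µg/mL = 0.21 mL
L-asparagine monohydrate: 8.09 mmol/L × 150.13 g/mol × 0.419 L ÷ 1000 = 0.51 g
L-proline: 0.135 g per 100 mL × 419 mL ÷ 100 = 0.57 g
monosodium phosphate: 40.6 mmol/L × 120 g/mol × 0.419 L ÷ 1000 = 2.04 g

thiamine 0.21 mL; L-asparagine monohydrate 0.51 g; L-proline 0.57 g; monosodium phosphate 2.04 g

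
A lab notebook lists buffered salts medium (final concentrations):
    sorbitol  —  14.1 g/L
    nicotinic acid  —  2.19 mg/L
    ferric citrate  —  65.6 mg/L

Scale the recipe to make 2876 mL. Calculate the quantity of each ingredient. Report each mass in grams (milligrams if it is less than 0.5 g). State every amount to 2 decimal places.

Working volume: 2876 mL = 2.876 L.
sorbitol: 14.1 g/L × 2.876 L = 40.55 g
nicotinic acid: 2.19 mg/L × 2.876 L = 6.30 mg
ferric citrate: 65.6 mg/L × 2.876 L = 188.67 mg

sorbitol 40.55 g; nicotinic acid 6.30 mg; ferric citrate 188.67 mg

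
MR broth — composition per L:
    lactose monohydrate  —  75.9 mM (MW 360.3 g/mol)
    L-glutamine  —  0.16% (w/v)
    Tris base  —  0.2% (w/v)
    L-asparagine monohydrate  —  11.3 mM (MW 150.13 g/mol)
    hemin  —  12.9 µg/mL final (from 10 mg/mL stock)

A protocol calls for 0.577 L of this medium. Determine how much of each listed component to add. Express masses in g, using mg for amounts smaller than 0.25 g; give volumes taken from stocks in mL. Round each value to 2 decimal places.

Scale factor relative to 1 L: 0.577.
lactose monohydrate: 75.9 mmol/L × 360.3 g/mol × 0.577 L ÷ 1000 = 15.78 g
L-glutamine: 0.16% w/v = 1.6 g/L → 1.6 × 0.577 L = 0.92 g
Tris base: 0.2% w/v = 2 g/L → 2 × 0.577 L = 1.15 g
L-asparagine monohydrate: 11.3 mmol/L × 150.13 g/mol × 0.577 L ÷ 1000 = 0.98 g
hemin: V = C2·V2/C1 = 12.9 µg/mL × 577 mL ÷ 10000 µg/mL = 0.74 mL

lactose monohydrate 15.78 g; L-glutamine 0.92 g; Tris base 1.15 g; L-asparagine monohydrate 0.98 g; hemin 0.74 mL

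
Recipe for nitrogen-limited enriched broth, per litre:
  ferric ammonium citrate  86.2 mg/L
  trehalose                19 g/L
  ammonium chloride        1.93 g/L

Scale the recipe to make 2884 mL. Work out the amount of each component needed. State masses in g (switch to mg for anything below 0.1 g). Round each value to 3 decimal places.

ferric ammonium citrate 0.249 g; trehalose 54.796 g; ammonium chloride 5.566 g

Target volume = 2884 mL = 2.884 L.
ferric ammonium citrate: 86.2 mg/L × 2.884 L = 248.601 mg = 0.249 g
trehalose: 19 g/L × 2.884 L = 54.796 g
ammonium chloride: 1.93 g/L × 2.884 L = 5.566 g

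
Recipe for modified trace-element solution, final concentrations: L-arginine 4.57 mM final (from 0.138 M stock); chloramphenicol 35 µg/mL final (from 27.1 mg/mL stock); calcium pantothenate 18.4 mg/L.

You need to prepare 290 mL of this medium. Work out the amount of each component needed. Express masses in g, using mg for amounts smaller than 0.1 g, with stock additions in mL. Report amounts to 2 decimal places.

L-arginine 9.60 mL; chloramphenicol 0.37 mL; calcium pantothenate 5.34 mg

Scale factor relative to 1 L: 0.29.
L-arginine: dilute stock: 4.57 mM × 290 mL ÷ 138 mM = 9.60 mL
chloramphenicol: C1V1 = C2V2 → 35 µg/mL × 290 mL ÷ 27100 µg/mL = 0.37 mL
calcium pantothenate: 18.4 mg/L × 0.29 L = 5.34 mg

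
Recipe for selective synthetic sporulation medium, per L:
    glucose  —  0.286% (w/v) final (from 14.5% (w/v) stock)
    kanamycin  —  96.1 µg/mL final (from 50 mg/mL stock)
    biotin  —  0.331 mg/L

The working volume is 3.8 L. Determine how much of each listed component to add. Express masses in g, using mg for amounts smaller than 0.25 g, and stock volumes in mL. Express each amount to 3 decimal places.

glucose 74.952 mL; kanamycin 7.304 mL; biotin 1.258 mg

Working volume: 3.8 L.
glucose: dilute stock: 0.286% ÷ 14.5% × 3800 mL = 74.952 mL
kanamycin: V = C2·V2/C1 = 96.1 µg/mL × 3800 mL ÷ 50000 µg/mL = 7.304 mL
biotin: 0.331 mg/L × 3.8 L = 1.258 mg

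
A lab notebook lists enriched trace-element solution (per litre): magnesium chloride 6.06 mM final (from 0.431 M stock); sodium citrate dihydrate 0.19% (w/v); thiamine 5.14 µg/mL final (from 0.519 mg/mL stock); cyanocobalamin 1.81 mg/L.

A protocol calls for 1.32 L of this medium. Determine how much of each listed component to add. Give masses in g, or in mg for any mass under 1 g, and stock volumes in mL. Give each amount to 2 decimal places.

magnesium chloride 18.56 mL; sodium citrate dihydrate 2.51 g; thiamine 13.07 mL; cyanocobalamin 2.39 mg

Working volume: 1.32 L.
magnesium chloride: C1V1 = C2V2 → 6.06 mM × 1320 mL ÷ 431 mM = 18.56 mL
sodium citrate dihydrate: 0.19 g per 100 mL × 1320 mL ÷ 100 = 2.51 g
thiamine: C1V1 = C2V2 → 5.14 µg/mL × 1320 mL ÷ 519 µg/mL = 13.07 mL
cyanocobalamin: 1.81 mg/L × 1.32 L = 2.39 mg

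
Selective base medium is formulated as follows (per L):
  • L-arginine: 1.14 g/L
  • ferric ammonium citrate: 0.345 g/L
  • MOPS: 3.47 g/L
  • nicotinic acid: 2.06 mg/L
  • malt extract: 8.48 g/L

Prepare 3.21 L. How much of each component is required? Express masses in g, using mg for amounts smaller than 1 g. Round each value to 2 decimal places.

L-arginine 3.66 g; ferric ammonium citrate 1.11 g; MOPS 11.14 g; nicotinic acid 6.61 mg; malt extract 27.22 g

Scale factor relative to 1 L: 3.21.
L-arginine: 1.14 g/L × 3.21 L = 3.66 g
ferric ammonium citrate: 0.345 g/L × 3.21 L = 1.11 g
MOPS: 3.47 g/L × 3.21 L = 11.14 g
nicotinic acid: 2.06 mg/L × 3.21 L = 6.61 mg
malt extract: 8.48 g/L × 3.21 L = 27.22 g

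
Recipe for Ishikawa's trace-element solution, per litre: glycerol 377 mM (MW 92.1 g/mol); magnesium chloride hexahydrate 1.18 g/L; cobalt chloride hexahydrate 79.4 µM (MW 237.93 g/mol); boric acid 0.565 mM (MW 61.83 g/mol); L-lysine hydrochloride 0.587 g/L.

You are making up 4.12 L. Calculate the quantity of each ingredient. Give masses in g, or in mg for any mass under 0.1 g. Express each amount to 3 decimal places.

glycerol 143.053 g; magnesium chloride hexahydrate 4.862 g; cobalt chloride hexahydrate 77.834 mg; boric acid 0.144 g; L-lysine hydrochloride 2.418 g

Scale factor relative to 1 L: 4.12.
glycerol: 377 mmol/L × 92.1 g/mol × 4.12 L ÷ 1000 = 143.053 g
magnesium chloride hexahydrate: 1.18 g/L × 4.12 L = 4.862 g
cobalt chloride hexahydrate: 79.4 µmol/L × 237.93 g/mol × 4.12 L ÷ 1000 = 77.834 mg
boric acid: 0.565 mmol/L × 61.83 g/mol × 4.12 L ÷ 1000 = 0.144 g
L-lysine hydrochloride: 0.587 g/L × 4.12 L = 2.418 g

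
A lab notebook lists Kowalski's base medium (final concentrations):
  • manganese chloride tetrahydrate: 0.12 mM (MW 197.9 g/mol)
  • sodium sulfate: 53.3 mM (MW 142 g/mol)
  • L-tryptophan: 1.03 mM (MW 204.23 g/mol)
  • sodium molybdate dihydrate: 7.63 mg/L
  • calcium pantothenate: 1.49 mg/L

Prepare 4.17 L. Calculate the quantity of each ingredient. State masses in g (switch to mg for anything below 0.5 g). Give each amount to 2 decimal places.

manganese chloride tetrahydrate 99.03 mg; sodium sulfate 31.56 g; L-tryptophan 0.88 g; sodium molybdate dihydrate 31.82 mg; calcium pantothenate 6.21 mg

Scale factor relative to 1 L: 4.17.
manganese chloride tetrahydrate: 0.12 mmol/L × 197.9 mg/mmol × 4.17 L = 99.03 mg
sodium sulfate: 53.3 mmol/L × 142 g/mol × 4.17 L ÷ 1000 = 31.56 g
L-tryptophan: 1.03 mmol/L × 204.23 g/mol × 4.17 L ÷ 1000 = 0.88 g
sodium molybdate dihydrate: 7.63 mg/L × 4.17 L = 31.82 mg
calcium pantothenate: 1.49 mg/L × 4.17 L = 6.21 mg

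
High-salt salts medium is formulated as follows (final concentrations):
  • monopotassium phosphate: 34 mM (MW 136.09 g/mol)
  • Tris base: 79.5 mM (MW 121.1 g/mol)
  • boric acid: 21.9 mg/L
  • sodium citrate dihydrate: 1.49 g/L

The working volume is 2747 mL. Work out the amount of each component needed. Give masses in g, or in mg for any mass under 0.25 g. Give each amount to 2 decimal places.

monopotassium phosphate 12.71 g; Tris base 26.45 g; boric acid 60.16 mg; sodium citrate dihydrate 4.09 g

Target volume = 2747 mL = 2.747 L.
monopotassium phosphate: 34 mmol/L × 136.09 g/mol × 2.747 L ÷ 1000 = 12.71 g
Tris base: 79.5 mmol/L × 121.1 g/mol × 2.747 L ÷ 1000 = 26.45 g
boric acid: 21.9 mg/L × 2.747 L = 60.16 mg
sodium citrate dihydrate: 1.49 g/L × 2.747 L = 4.09 g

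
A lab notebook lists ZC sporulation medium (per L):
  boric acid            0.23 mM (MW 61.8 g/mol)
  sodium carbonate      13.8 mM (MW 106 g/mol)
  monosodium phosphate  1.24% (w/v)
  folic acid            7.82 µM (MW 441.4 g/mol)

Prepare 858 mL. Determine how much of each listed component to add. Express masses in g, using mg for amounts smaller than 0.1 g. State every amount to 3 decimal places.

boric acid 12.196 mg; sodium carbonate 1.255 g; monosodium phosphate 10.639 g; folic acid 2.962 mg

Working volume: 858 mL = 0.858 L.
boric acid: 0.23 mmol/L × 61.8 mg/mmol × 0.858 L = 12.196 mg
sodium carbonate: 13.8 mmol/L × 106 g/mol × 0.858 L ÷ 1000 = 1.255 g
monosodium phosphate: 1.24 g per 100 mL × 858 mL ÷ 100 = 10.639 g
folic acid: 7.82 µmol/L × 441.4 g/mol × 0.858 L ÷ 1000 = 2.962 mg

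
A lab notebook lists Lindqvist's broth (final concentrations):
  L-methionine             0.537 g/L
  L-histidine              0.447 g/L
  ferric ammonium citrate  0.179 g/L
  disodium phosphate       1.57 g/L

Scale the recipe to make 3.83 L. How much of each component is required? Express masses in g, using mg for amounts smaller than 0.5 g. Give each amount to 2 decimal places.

L-methionine 2.06 g; L-histidine 1.71 g; ferric ammonium citrate 0.69 g; disodium phosphate 6.01 g

Scale factor relative to 1 L: 3.83.
L-methionine: 0.537 g/L × 3.83 L = 2.06 g
L-histidine: 0.447 g/L × 3.83 L = 1.71 g
ferric ammonium citrate: 0.179 g/L × 3.83 L = 0.69 g
disodium phosphate: 1.57 g/L × 3.83 L = 6.01 g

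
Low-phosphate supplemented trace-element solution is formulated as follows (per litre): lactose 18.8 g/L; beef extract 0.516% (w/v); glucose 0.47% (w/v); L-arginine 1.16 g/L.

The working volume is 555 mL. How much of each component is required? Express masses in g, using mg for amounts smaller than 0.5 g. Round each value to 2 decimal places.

lactose 10.43 g; beef extract 2.86 g; glucose 2.61 g; L-arginine 0.64 g

Scale factor relative to 1 L: 0.555.
lactose: 18.8 g/L × 0.555 L = 10.43 g
beef extract: 0.516 g per 100 mL × 555 mL ÷ 100 = 2.86 g
glucose: 0.47% w/v = 4.7 g/L → 4.7 × 0.555 L = 2.61 g
L-arginine: 1.16 g/L × 0.555 L = 0.64 g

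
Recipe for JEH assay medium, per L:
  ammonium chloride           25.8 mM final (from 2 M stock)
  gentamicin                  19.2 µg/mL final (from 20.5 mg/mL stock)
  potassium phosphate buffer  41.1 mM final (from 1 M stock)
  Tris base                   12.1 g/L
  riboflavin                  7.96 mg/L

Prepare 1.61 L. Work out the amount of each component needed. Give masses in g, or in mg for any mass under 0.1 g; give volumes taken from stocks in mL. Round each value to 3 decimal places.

Working volume: 1.61 L.
ammonium chloride: V = C2·V2/C1 = 25.8 mM × 1610 mL ÷ 2000 mM = 20.769 mL
gentamicin: C1V1 = C2V2 → 19.2 µg/mL × 1610 mL ÷ 20500 µg/mL = 1.508 mL
potassium phosphate buffer: C1V1 = C2V2 → 41.1 mM × 1610 mL ÷ 1000 mM = 66.171 mL
Tris base: 12.1 g/L × 1.61 L = 19.481 g
riboflavin: 7.96 mg/L × 1.61 L = 12.816 mg

ammonium chloride 20.769 mL; gentamicin 1.508 mL; potassium phosphate buffer 66.171 mL; Tris base 19.481 g; riboflavin 12.816 mg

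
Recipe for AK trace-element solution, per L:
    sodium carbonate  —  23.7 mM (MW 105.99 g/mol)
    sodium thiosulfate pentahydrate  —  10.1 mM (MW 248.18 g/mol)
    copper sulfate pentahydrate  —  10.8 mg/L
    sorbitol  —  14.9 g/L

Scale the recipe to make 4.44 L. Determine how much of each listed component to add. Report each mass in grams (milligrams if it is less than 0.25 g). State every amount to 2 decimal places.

sodium carbonate 11.15 g; sodium thiosulfate pentahydrate 11.13 g; copper sulfate pentahydrate 47.95 mg; sorbitol 66.16 g

Working volume: 4.44 L.
sodium carbonate: 23.7 mmol/L × 105.99 g/mol × 4.44 L ÷ 1000 = 11.15 g
sodium thiosulfate pentahydrate: 10.1 mmol/L × 248.18 g/mol × 4.44 L ÷ 1000 = 11.13 g
copper sulfate pentahydrate: 10.8 mg/L × 4.44 L = 47.95 mg
sorbitol: 14.9 g/L × 4.44 L = 66.16 g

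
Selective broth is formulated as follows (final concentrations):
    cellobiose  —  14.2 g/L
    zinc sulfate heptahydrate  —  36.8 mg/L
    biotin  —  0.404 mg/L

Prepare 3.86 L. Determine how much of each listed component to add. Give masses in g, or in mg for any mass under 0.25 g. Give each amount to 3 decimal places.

Working volume: 3.86 L.
cellobiose: 14.2 g/L × 3.86 L = 54.812 g
zinc sulfate heptahydrate: 36.8 mg/L × 3.86 L = 142.048 mg
biotin: 0.404 mg/L × 3.86 L = 1.559 mg

cellobiose 54.812 g; zinc sulfate heptahydrate 142.048 mg; biotin 1.559 mg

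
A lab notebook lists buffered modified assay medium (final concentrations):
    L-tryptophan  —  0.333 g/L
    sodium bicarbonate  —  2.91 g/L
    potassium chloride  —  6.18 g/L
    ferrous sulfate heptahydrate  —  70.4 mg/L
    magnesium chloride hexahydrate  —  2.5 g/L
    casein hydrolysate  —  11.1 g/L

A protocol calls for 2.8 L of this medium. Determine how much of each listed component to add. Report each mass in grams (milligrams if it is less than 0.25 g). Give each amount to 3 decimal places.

Scale factor relative to 1 L: 2.8.
L-tryptophan: 0.333 g/L × 2.8 L = 0.932 g
sodium bicarbonate: 2.91 g/L × 2.8 L = 8.148 g
potassium chloride: 6.18 g/L × 2.8 L = 17.304 g
ferrous sulfate heptahydrate: 70.4 mg/L × 2.8 L = 197.120 mg
magnesium chloride hexahydrate: 2.5 g/L × 2.8 L = 7.000 g
casein hydrolysate: 11.1 g/L × 2.8 L = 31.080 g

L-tryptophan 0.932 g; sodium bicarbonate 8.148 g; potassium chloride 17.304 g; ferrous sulfate heptahydrate 197.120 mg; magnesium chloride hexahydrate 7.000 g; casein hydrolysate 31.080 g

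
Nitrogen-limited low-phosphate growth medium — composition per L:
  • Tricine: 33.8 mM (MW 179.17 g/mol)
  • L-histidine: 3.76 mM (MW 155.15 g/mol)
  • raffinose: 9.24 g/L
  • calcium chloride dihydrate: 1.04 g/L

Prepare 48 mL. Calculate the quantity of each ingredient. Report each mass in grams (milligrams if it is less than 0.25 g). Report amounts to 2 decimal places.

Working volume: 48 mL = 0.048 L.
Tricine: 33.8 mmol/L × 179.17 g/mol × 0.048 L ÷ 1000 = 0.29 g
L-histidine: 3.76 mmol/L × 155.15 mg/mmol × 0.048 L = 28.00 mg
raffinose: 9.24 g/L × 0.048 L = 0.44 g
calcium chloride dihydrate: 1.04 g/L × 0.048 L = 0.04992 g = 49.92 mg

Tricine 0.29 g; L-histidine 28.00 mg; raffinose 0.44 g; calcium chloride dihydrate 49.92 mg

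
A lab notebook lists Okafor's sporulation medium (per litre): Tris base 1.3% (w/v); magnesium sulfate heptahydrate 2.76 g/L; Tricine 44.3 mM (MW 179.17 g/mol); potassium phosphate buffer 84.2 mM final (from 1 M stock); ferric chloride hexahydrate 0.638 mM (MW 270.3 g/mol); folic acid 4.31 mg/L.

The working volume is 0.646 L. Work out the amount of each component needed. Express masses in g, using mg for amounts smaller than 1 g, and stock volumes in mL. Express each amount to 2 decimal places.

Scale factor relative to 1 L: 0.646.
Tris base: 1.3% w/v = 13 g/L → 13 × 0.646 L = 8.40 g
magnesium sulfate heptahydrate: 2.76 g/L × 0.646 L = 1.78 g
Tricine: 44.3 mmol/L × 179.17 g/mol × 0.646 L ÷ 1000 = 5.13 g
potassium phosphate buffer: V = C2·V2/C1 = 84.2 mM × 646 mL ÷ 1000 mM = 54.39 mL
ferric chloride hexahydrate: 0.638 mmol/L × 270.3 mg/mmol × 0.646 L = 111.40 mg
folic acid: 4.31 mg/L × 0.646 L = 2.78 mg

Tris base 8.40 g; magnesium sulfate heptahydrate 1.78 g; Tricine 5.13 g; potassium phosphate buffer 54.39 mL; ferric chloride hexahydrate 111.40 mg; folic acid 2.78 mg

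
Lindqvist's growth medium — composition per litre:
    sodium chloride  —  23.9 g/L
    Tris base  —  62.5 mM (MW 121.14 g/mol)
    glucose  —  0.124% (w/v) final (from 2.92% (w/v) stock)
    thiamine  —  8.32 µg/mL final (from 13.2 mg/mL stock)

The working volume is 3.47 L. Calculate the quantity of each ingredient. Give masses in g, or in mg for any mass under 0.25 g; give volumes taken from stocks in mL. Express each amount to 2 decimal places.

Scale factor relative to 1 L: 3.47.
sodium chloride: 23.9 g/L × 3.47 L = 82.93 g
Tris base: 62.5 mmol/L × 121.14 g/mol × 3.47 L ÷ 1000 = 26.27 g
glucose: C1V1 = C2V2 → 0.124% ÷ 2.92% × 3470 mL = 147.36 mL
thiamine: V = C2·V2/C1 = 8.32 µg/mL × 3470 mL ÷ 13200 µg/mL = 2.19 mL

sodium chloride 82.93 g; Tris base 26.27 g; glucose 147.36 mL; thiamine 2.19 mL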